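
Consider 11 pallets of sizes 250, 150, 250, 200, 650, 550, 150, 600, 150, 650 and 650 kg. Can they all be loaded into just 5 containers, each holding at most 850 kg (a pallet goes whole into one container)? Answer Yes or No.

Total = 4250 kg; ⌈4250/850⌉ = 5.
The bound of 5 does not rule out 5, but exhaustive search shows no assignment into 5 containers of capacity 850 kg exists — the minimum is 6.

No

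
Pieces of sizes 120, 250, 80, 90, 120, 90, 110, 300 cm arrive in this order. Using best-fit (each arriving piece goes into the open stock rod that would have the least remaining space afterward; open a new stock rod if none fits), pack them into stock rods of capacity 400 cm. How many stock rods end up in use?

  120 → stock rod 1 (new)  [load 120/400]
  250 → stock rod 1  [load 370/400]
  80 → stock rod 2 (new)  [load 80/400]
  90 → stock rod 2  [load 170/400]
  120 → stock rod 2  [load 290/400]
  90 → stock rod 2  [load 380/400]
  110 → stock rod 3 (new)  [load 110/400]
  300 → stock rod 4 (new)  [load 300/400]
4 stock rods opened.

4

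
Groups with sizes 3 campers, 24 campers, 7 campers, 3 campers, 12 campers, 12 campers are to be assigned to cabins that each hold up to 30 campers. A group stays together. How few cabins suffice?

Total = 24 + 12 + 12 + 7 + 3 + 3 = 61 campers.
Lower bound: ⌈61/30⌉ = 3 cabins.
A packing using 3 cabins:
  cabin 1: 24 + 3 + 3 = 30
  cabin 2: 12 + 12 = 24
  cabin 3: 7 = 7
This matches the lower bound, so 3 is optimal.

3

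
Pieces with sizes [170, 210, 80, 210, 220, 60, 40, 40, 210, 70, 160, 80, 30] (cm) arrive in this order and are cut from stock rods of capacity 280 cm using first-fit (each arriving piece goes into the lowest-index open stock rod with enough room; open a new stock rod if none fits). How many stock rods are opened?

6

  170 → stock rod 1 (new)  [load 170/280]
  210 → stock rod 2 (new)  [load 210/280]
  80 → stock rod 1  [load 250/280]
  210 → stock rod 3 (new)  [load 210/280]
  220 → stock rod 4 (new)  [load 220/280]
  60 → stock rod 2  [load 270/280]
  40 → stock rod 3  [load 250/280]
  40 → stock rod 4  [load 260/280]
  210 → stock rod 5 (new)  [load 210/280]
  70 → stock rod 5  [load 280/280]
  160 → stock rod 6 (new)  [load 160/280]
  80 → stock rod 6  [load 240/280]
  30 → stock rod 1  [load 280/280]
6 stock rods opened.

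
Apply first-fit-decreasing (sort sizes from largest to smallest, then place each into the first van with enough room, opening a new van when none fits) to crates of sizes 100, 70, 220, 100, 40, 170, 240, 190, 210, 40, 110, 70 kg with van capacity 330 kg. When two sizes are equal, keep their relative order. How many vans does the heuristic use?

Sorted descending: 240, 220, 210, 190, 170, 110, 100, 100, 70, 70, 40, 40.
  240 → van 1 (new)  [load 240/330]
  220 → van 2 (new)  [load 220/330]
  210 → van 3 (new)  [load 210/330]
  190 → van 4 (new)  [load 190/330]
  170 → van 5 (new)  [load 170/330]
  110 → van 2  [load 330/330]
  100 → van 3  [load 310/330]
  100 → van 4  [load 290/330]
  70 → van 1  [load 310/330]
  70 → van 5  [load 240/330]
  40 → van 4  [load 330/330]
  40 → van 5  [load 280/330]
5 vans opened.

5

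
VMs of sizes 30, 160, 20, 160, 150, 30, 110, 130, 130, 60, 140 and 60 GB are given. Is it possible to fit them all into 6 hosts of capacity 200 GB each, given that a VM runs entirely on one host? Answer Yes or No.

No

Total = 1180 GB; ⌈1180/200⌉ = 6.
7 VMs each exceed half the capacity and cannot share a host, forcing at least 7 hosts.
At least 7 hosts are required, but only 6 are allowed.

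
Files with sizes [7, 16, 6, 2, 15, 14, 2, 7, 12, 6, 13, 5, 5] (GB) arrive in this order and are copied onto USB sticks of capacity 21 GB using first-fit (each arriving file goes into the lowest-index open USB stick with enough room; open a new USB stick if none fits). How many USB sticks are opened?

  7 → USB stick 1 (new)  [load 7/21]
  16 → USB stick 2 (new)  [load 16/21]
  6 → USB stick 1  [load 13/21]
  2 → USB stick 1  [load 15/21]
  15 → USB stick 3 (new)  [load 15/21]
  14 → USB stick 4 (new)  [load 14/21]
  2 → USB stick 1  [load 17/21]
  7 → USB stick 4  [load 21/21]
  12 → USB stick 5 (new)  [load 12/21]
  6 → USB stick 3  [load 21/21]
  13 → USB stick 6 (new)  [load 13/21]
  5 → USB stick 2  [load 21/21]
  5 → USB stick 5  [load 17/21]
6 USB sticks opened.

6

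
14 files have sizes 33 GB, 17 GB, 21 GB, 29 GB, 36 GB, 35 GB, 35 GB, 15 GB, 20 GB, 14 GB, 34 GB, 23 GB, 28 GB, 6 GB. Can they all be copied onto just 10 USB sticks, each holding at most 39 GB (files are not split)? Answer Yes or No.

Yes

A valid assignment using 10 USB sticks:
  USB stick 1: 36 = 36
  USB stick 2: 35 = 35
  USB stick 3: 35 = 35
  USB stick 4: 34 = 34
  USB stick 5: 33 + 6 = 39
  USB stick 6: 29 = 29
  USB stick 7: 28 = 28
  USB stick 8: 23 + 15 = 38
  USB stick 9: 21 + 17 = 38
  USB stick 10: 20 + 14 = 34
Every load is within 39 GB, so 10 USB sticks suffice.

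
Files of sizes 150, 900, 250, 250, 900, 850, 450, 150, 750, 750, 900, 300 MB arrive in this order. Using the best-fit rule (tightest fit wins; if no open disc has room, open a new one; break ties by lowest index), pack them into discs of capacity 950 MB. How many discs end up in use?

8

  150 → disc 1 (new)  [load 150/950]
  900 → disc 2 (new)  [load 900/950]
  250 → disc 1  [load 400/950]
  250 → disc 1  [load 650/950]
  900 → disc 3 (new)  [load 900/950]
  850 → disc 4 (new)  [load 850/950]
  450 → disc 5 (new)  [load 450/950]
  150 → disc 1  [load 800/950]
  750 → disc 6 (new)  [load 750/950]
  750 → disc 7 (new)  [load 750/950]
  900 → disc 8 (new)  [load 900/950]
  300 → disc 5  [load 750/950]
8 discs opened.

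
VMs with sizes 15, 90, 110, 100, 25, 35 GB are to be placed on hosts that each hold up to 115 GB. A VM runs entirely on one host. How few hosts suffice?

Total = 110 + 100 + 90 + 35 + 25 + 15 = 375 GB.
Lower bound: ⌈375/115⌉ = 4 hosts.
A packing using 4 hosts:
  host 1: 110 = 110
  host 2: 100 + 15 = 115
  host 3: 90 + 25 = 115
  host 4: 35 = 35
This matches the lower bound, so 4 is optimal.

4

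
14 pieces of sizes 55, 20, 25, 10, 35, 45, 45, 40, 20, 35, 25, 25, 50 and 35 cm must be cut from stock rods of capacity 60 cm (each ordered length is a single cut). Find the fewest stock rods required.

Total = 55 + 50 + 45 + 45 + 40 + 35 + 35 + 35 + 25 + 25 + 25 + 20 + 20 + 10 = 465 cm.
Lower bound: ⌈465/60⌉ = 8 stock rods.
A packing using 9 stock rods:
  stock rod 1: 55 = 55
  stock rod 2: 50 + 10 = 60
  stock rod 3: 45 = 45
  stock rod 4: 45 = 45
  stock rod 5: 40 + 20 = 60
  stock rod 6: 35 + 25 = 60
  stock rod 7: 35 + 25 = 60
  stock rod 8: 35 + 25 = 60
  stock rod 9: 20 = 20
No arrangement into 8 stock rods stays within capacity, so 9 is optimal.

9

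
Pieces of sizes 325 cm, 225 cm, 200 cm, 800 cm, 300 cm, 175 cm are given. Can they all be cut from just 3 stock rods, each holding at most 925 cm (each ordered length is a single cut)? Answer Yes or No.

Yes

A valid assignment using 3 stock rods:
  stock rod 1: 800 = 800
  stock rod 2: 325 + 300 + 225 = 850
  stock rod 3: 200 + 175 = 375
Every load is within 925 cm, so 3 stock rods suffice.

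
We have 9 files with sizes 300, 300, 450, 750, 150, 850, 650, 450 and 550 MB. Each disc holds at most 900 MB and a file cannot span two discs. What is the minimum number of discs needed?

Total = 850 + 750 + 650 + 550 + 450 + 450 + 300 + 300 + 150 = 4450 MB.
Lower bound: ⌈4450/900⌉ = 5 discs.
A packing using 6 discs:
  disc 1: 850 = 850
  disc 2: 750 + 150 = 900
  disc 3: 650 = 650
  disc 4: 550 + 300 = 850
  disc 5: 450 + 450 = 900
  disc 6: 300 = 300
No arrangement into 5 discs stays within capacity, so 6 is optimal.

6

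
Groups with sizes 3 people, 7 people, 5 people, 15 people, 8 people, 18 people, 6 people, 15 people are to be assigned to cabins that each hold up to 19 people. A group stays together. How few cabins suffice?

5

Total = 18 + 15 + 15 + 8 + 7 + 6 + 5 + 3 = 77 people.
Lower bound: ⌈77/19⌉ = 5 cabins.
A packing using 5 cabins:
  cabin 1: 18 = 18
  cabin 2: 15 + 3 = 18
  cabin 3: 15 = 15
  cabin 4: 8 + 7 = 15
  cabin 5: 6 + 5 = 11
This matches the lower bound, so 5 is optimal.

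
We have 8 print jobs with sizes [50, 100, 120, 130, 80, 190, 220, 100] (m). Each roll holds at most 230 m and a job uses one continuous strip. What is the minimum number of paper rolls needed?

Total = 220 + 190 + 130 + 120 + 100 + 100 + 80 + 50 = 990 m.
Lower bound: ⌈990/230⌉ = 5 paper rolls.
A packing using 5 paper rolls:
  roll 1: 220 = 220
  roll 2: 190 = 190
  roll 3: 130 + 100 = 230
  roll 4: 120 + 100 = 220
  roll 5: 80 + 50 = 130
This matches the lower bound, so 5 is optimal.

5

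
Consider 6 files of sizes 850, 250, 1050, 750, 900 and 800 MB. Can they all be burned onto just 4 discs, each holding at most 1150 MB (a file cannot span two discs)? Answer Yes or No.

Total = 4600 MB; ⌈4600/1150⌉ = 4.
5 files each exceed half the capacity and cannot share a disc, forcing at least 5 discs.
At least 5 discs are required, but only 4 are allowed.

No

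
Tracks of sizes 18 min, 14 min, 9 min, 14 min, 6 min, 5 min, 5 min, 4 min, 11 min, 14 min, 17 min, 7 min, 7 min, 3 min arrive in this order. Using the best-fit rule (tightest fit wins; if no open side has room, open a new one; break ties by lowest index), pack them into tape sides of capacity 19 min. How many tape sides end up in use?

8

  18 → side 1 (new)  [load 18/19]
  14 → side 2 (new)  [load 14/19]
  9 → side 3 (new)  [load 9/19]
  14 → side 4 (new)  [load 14/19]
  6 → side 3  [load 15/19]
  5 → side 2  [load 19/19]
  5 → side 4  [load 19/19]
  4 → side 3  [load 19/19]
  11 → side 5 (new)  [load 11/19]
  14 → side 6 (new)  [load 14/19]
  17 → side 7 (new)  [load 17/19]
  7 → side 5  [load 18/19]
  7 → side 8 (new)  [load 7/19]
  3 → side 6  [load 17/19]
8 tape sides opened.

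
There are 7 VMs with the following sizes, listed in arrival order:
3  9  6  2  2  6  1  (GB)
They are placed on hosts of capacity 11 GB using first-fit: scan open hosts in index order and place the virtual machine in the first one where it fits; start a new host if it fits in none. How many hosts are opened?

  3 → host 1 (new)  [load 3/11]
  9 → host 2 (new)  [load 9/11]
  6 → host 1  [load 9/11]
  2 → host 1  [load 11/11]
  2 → host 2  [load 11/11]
  6 → host 3 (new)  [load 6/11]
  1 → host 3  [load 7/11]
3 hosts opened.

3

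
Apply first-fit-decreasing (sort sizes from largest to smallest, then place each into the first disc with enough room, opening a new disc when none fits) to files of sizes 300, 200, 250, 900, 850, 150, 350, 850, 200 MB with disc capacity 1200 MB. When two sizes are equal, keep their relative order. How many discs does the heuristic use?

4

Sorted descending: 900, 850, 850, 350, 300, 250, 200, 200, 150.
  900 → disc 1 (new)  [load 900/1200]
  850 → disc 2 (new)  [load 850/1200]
  850 → disc 3 (new)  [load 850/1200]
  350 → disc 2  [load 1200/1200]
  300 → disc 1  [load 1200/1200]
  250 → disc 3  [load 1100/1200]
  200 → disc 4 (new)  [load 200/1200]
  200 → disc 4  [load 400/1200]
  150 → disc 4  [load 550/1200]
4 discs opened.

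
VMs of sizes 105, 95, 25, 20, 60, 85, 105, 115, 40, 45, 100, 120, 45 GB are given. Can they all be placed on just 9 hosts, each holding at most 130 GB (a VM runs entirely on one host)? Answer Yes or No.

A valid assignment using 9 hosts:
  host 1: 120 = 120
  host 2: 115 = 115
  host 3: 105 + 25 = 130
  host 4: 105 + 20 = 125
  host 5: 100 = 100
  host 6: 95 = 95
  host 7: 85 + 45 = 130
  host 8: 60 + 45 = 105
  host 9: 40 = 40
Every load is within 130 GB, so 9 hosts suffice.

Yes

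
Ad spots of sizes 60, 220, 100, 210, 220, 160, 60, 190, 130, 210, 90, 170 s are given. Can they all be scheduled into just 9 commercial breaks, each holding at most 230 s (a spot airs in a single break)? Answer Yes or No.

Yes

A valid assignment using 9 commercial breaks:
  break 1: 220 = 220
  break 2: 220 = 220
  break 3: 210 = 210
  break 4: 210 = 210
  break 5: 190 = 190
  break 6: 170 + 60 = 230
  break 7: 160 + 60 = 220
  break 8: 130 + 100 = 230
  break 9: 90 = 90
Every load is within 230 s, so 9 commercial breaks suffice.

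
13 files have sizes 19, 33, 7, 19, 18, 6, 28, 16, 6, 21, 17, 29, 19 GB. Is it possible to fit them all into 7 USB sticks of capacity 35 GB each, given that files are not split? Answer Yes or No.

No

Total = 238 GB; ⌈238/35⌉ = 7.
8 files each exceed half the capacity and cannot share a USB stick, forcing at least 8 USB sticks.
At least 8 USB sticks are required, but only 7 are allowed.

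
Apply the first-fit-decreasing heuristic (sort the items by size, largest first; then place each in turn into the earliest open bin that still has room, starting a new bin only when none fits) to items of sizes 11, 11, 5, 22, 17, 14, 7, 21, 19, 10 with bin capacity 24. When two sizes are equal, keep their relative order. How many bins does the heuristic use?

Sorted descending: 22, 21, 19, 17, 14, 11, 11, 10, 7, 5.
  22 → bin 1 (new)  [load 22/24]
  21 → bin 2 (new)  [load 21/24]
  19 → bin 3 (new)  [load 19/24]
  17 → bin 4 (new)  [load 17/24]
  14 → bin 5 (new)  [load 14/24]
  11 → bin 6 (new)  [load 11/24]
  11 → bin 6  [load 22/24]
  10 → bin 5  [load 24/24]
  7 → bin 4  [load 24/24]
  5 → bin 3  [load 24/24]
6 bins opened.

6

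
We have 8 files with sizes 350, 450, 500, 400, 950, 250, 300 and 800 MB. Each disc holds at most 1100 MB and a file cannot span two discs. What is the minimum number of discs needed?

4

Total = 950 + 800 + 500 + 450 + 400 + 350 + 300 + 250 = 4000 MB.
Lower bound: ⌈4000/1100⌉ = 4 discs.
A packing using 4 discs:
  disc 1: 950 = 950
  disc 2: 800 + 300 = 1100
  disc 3: 500 + 450 = 950
  disc 4: 400 + 350 + 250 = 1000
This matches the lower bound, so 4 is optimal.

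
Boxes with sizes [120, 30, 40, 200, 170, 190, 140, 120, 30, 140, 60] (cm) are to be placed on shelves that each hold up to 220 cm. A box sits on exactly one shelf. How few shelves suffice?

Total = 200 + 190 + 170 + 140 + 140 + 120 + 120 + 60 + 40 + 30 + 30 = 1240 cm.
Lower bound: ⌈1240/220⌉ = 6 shelves.
Also, 7 boxes each exceed 110 cm, and no two of those can share a shelf, so at least 7 shelves are needed.
A packing using 7 shelves:
  shelf 1: 200 = 200
  shelf 2: 190 + 30 = 220
  shelf 3: 170 + 40 = 210
  shelf 4: 140 + 60 = 200
  shelf 5: 140 + 30 = 170
  shelf 6: 120 = 120
  shelf 7: 120 = 120
This matches the lower bound, so 7 is optimal.

7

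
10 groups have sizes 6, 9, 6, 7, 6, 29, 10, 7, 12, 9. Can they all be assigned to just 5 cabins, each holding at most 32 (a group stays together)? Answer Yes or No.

A valid assignment using 4 cabins:
  cabin 1: 29 = 29
  cabin 2: 12 + 10 + 9 = 31
  cabin 3: 9 + 7 + 7 + 6 = 29
  cabin 4: 6 + 6 = 12
That uses only 4 ≤ 5, so 5 cabins are enough.

Yes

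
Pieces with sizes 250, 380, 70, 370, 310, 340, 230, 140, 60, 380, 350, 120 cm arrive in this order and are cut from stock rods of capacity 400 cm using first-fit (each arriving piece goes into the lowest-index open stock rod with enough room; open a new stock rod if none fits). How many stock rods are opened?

  250 → stock rod 1 (new)  [load 250/400]
  380 → stock rod 2 (new)  [load 380/400]
  70 → stock rod 1  [load 320/400]
  370 → stock rod 3 (new)  [load 370/400]
  310 → stock rod 4 (new)  [load 310/400]
  340 → stock rod 5 (new)  [load 340/400]
  230 → stock rod 6 (new)  [load 230/400]
  140 → stock rod 6  [load 370/400]
  60 → stock rod 1  [load 380/400]
  380 → stock rod 7 (new)  [load 380/400]
  350 → stock rod 8 (new)  [load 350/400]
  120 → stock rod 9 (new)  [load 120/400]
9 stock rods opened.

9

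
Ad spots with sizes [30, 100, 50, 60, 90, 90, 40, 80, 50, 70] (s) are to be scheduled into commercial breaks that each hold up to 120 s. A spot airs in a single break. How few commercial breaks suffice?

Total = 100 + 90 + 90 + 80 + 70 + 60 + 50 + 50 + 40 + 30 = 660 s.
Lower bound: ⌈660/120⌉ = 6 commercial breaks.
A packing using 6 commercial breaks:
  break 1: 100 = 100
  break 2: 90 + 30 = 120
  break 3: 90 = 90
  break 4: 80 + 40 = 120
  break 5: 70 + 50 = 120
  break 6: 60 + 50 = 110
This matches the lower bound, so 6 is optimal.

6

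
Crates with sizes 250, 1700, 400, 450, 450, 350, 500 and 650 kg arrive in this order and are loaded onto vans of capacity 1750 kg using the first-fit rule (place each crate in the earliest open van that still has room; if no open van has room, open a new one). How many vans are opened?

  250 → van 1 (new)  [load 250/1750]
  1700 → van 2 (new)  [load 1700/1750]
  400 → van 1  [load 650/1750]
  450 → van 1  [load 1100/1750]
  450 → van 1  [load 1550/1750]
  350 → van 3 (new)  [load 350/1750]
  500 → van 3  [load 850/1750]
  650 → van 3  [load 1500/1750]
3 vans opened.

3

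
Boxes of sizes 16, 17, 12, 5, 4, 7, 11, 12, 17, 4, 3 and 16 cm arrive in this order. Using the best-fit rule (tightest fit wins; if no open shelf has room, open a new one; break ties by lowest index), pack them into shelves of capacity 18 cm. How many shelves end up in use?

8

  16 → shelf 1 (new)  [load 16/18]
  17 → shelf 2 (new)  [load 17/18]
  12 → shelf 3 (new)  [load 12/18]
  5 → shelf 3  [load 17/18]
  4 → shelf 4 (new)  [load 4/18]
  7 → shelf 4  [load 11/18]
  11 → shelf 5 (new)  [load 11/18]
  12 → shelf 6 (new)  [load 12/18]
  17 → shelf 7 (new)  [load 17/18]
  4 → shelf 6  [load 16/18]
  3 → shelf 4  [load 14/18]
  16 → shelf 8 (new)  [load 16/18]
8 shelves opened.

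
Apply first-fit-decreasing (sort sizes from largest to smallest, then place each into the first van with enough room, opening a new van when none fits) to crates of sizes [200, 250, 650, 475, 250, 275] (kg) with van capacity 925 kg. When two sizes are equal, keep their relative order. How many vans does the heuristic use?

3

Sorted descending: 650, 475, 275, 250, 250, 200.
  650 → van 1 (new)  [load 650/925]
  475 → van 2 (new)  [load 475/925]
  275 → van 1  [load 925/925]
  250 → van 2  [load 725/925]
  250 → van 3 (new)  [load 250/925]
  200 → van 2  [load 925/925]
3 vans opened.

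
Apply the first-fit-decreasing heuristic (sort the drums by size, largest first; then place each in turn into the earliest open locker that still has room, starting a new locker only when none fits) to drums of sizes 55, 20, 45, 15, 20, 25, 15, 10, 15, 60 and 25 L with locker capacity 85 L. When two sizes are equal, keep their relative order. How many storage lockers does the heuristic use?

4

Sorted descending: 60, 55, 45, 25, 25, 20, 20, 15, 15, 15, 10.
  60 → locker 1 (new)  [load 60/85]
  55 → locker 2 (new)  [load 55/85]
  45 → locker 3 (new)  [load 45/85]
  25 → locker 1  [load 85/85]
  25 → locker 2  [load 80/85]
  20 → locker 3  [load 65/85]
  20 → locker 3  [load 85/85]
  15 → locker 4 (new)  [load 15/85]
  15 → locker 4  [load 30/85]
  15 → locker 4  [load 45/85]
  10 → locker 4  [load 55/85]
4 storage lockers opened.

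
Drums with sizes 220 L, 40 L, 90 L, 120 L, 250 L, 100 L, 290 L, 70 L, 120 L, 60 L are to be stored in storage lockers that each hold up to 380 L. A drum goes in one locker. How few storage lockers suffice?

Total = 290 + 250 + 220 + 120 + 120 + 100 + 90 + 70 + 60 + 40 = 1360 L.
Lower bound: ⌈1360/380⌉ = 4 storage lockers.
A packing using 4 storage lockers:
  locker 1: 290 + 90 = 380
  locker 2: 250 + 120 = 370
  locker 3: 220 + 120 + 40 = 380
  locker 4: 100 + 70 + 60 = 230
This matches the lower bound, so 4 is optimal.

4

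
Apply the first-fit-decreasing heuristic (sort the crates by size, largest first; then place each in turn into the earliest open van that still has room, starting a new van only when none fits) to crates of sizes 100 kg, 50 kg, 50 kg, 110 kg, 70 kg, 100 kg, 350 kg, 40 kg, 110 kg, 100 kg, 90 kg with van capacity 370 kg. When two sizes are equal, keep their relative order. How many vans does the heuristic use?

4

Sorted descending: 350, 110, 110, 100, 100, 100, 90, 70, 50, 50, 40.
  350 → van 1 (new)  [load 350/370]
  110 → van 2 (new)  [load 110/370]
  110 → van 2  [load 220/370]
  100 → van 2  [load 320/370]
  100 → van 3 (new)  [load 100/370]
  100 → van 3  [load 200/370]
  90 → van 3  [load 290/370]
  70 → van 3  [load 360/370]
  50 → van 2  [load 370/370]
  50 → van 4 (new)  [load 50/370]
  40 → van 4  [load 90/370]
4 vans opened.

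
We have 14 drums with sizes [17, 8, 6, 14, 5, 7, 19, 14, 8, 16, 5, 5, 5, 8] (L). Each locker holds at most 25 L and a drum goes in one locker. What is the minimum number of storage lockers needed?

6

Total = 19 + 17 + 16 + 14 + 14 + 8 + 8 + 8 + 7 + 6 + 5 + 5 + 5 + 5 = 137 L.
Lower bound: ⌈137/25⌉ = 6 storage lockers.
A packing using 6 storage lockers:
  locker 1: 19 + 6 = 25
  locker 2: 17 + 8 = 25
  locker 3: 16 + 8 = 24
  locker 4: 14 + 8 = 22
  locker 5: 14 + 7 = 21
  locker 6: 5 + 5 + 5 + 5 = 20
This matches the lower bound, so 6 is optimal.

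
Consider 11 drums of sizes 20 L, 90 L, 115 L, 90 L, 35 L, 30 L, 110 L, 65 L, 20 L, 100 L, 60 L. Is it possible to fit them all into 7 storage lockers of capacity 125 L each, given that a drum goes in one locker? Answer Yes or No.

A valid assignment using 7 storage lockers:
  locker 1: 115 = 115
  locker 2: 110 = 110
  locker 3: 100 + 20 = 120
  locker 4: 90 + 35 = 125
  locker 5: 90 + 30 = 120
  locker 6: 65 + 60 = 125
  locker 7: 20 = 20
Every load is within 125 L, so 7 storage lockers suffice.

Yes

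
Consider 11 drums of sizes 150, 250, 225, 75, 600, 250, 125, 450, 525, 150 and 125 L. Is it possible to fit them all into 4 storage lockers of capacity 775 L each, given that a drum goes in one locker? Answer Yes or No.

A valid assignment using 4 storage lockers:
  locker 1: 600 + 150 = 750
  locker 2: 525 + 250 = 775
  locker 3: 450 + 250 + 75 = 775
  locker 4: 225 + 150 + 125 + 125 = 625
Every load is within 775 L, so 4 storage lockers suffice.

Yes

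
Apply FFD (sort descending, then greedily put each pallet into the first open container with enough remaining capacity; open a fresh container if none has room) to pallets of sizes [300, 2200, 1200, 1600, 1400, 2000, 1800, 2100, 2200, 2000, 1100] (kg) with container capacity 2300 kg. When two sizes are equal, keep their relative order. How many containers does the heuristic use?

Sorted descending: 2200, 2200, 2100, 2000, 2000, 1800, 1600, 1400, 1200, 1100, 300.
  2200 → container 1 (new)  [load 2200/2300]
  2200 → container 2 (new)  [load 2200/2300]
  2100 → container 3 (new)  [load 2100/2300]
  2000 → container 4 (new)  [load 2000/2300]
  2000 → container 5 (new)  [load 2000/2300]
  1800 → container 6 (new)  [load 1800/2300]
  1600 → container 7 (new)  [load 1600/2300]
  1400 → container 8 (new)  [load 1400/2300]
  1200 → container 9 (new)  [load 1200/2300]
  1100 → container 9  [load 2300/2300]
  300 → container 4  [load 2300/2300]
9 containers opened.

9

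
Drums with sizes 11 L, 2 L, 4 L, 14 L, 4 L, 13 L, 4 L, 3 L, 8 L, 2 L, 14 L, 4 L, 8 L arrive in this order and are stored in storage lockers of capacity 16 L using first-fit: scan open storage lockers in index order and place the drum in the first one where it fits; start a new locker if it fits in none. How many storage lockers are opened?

  11 → locker 1 (new)  [load 11/16]
  2 → locker 1  [load 13/16]
  4 → locker 2 (new)  [load 4/16]
  14 → locker 3 (new)  [load 14/16]
  4 → locker 2  [load 8/16]
  13 → locker 4 (new)  [load 13/16]
  4 → locker 2  [load 12/16]
  3 → locker 1  [load 16/16]
  8 → locker 5 (new)  [load 8/16]
  2 → locker 2  [load 14/16]
  14 → locker 6 (new)  [load 14/16]
  4 → locker 5  [load 12/16]
  8 → locker 7 (new)  [load 8/16]
7 storage lockers opened.

7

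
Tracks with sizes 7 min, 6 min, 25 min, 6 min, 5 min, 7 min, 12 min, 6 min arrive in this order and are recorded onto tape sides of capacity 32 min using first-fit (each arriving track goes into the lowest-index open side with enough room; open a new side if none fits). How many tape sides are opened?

3

  7 → side 1 (new)  [load 7/32]
  6 → side 1  [load 13/32]
  25 → side 2 (new)  [load 25/32]
  6 → side 1  [load 19/32]
  5 → side 1  [load 24/32]
  7 → side 1  [load 31/32]
  12 → side 3 (new)  [load 12/32]
  6 → side 2  [load 31/32]
3 tape sides opened.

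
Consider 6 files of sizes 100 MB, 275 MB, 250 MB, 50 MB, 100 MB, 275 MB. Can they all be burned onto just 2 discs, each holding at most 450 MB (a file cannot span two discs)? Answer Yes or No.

Total = 1050 MB; ⌈1050/450⌉ = 3.
At least 3 discs are required, but only 2 are allowed.

No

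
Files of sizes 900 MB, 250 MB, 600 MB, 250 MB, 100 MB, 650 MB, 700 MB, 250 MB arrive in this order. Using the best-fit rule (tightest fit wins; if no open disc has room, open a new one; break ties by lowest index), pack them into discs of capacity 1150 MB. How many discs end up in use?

  900 → disc 1 (new)  [load 900/1150]
  250 → disc 1  [load 1150/1150]
  600 → disc 2 (new)  [load 600/1150]
  250 → disc 2  [load 850/1150]
  100 → disc 2  [load 950/1150]
  650 → disc 3 (new)  [load 650/1150]
  700 → disc 4 (new)  [load 700/1150]
  250 → disc 4  [load 950/1150]
4 discs opened.

4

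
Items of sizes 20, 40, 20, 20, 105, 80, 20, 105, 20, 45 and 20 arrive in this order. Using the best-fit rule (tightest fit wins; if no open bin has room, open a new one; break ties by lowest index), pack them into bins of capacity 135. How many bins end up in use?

4

  20 → bin 1 (new)  [load 20/135]
  40 → bin 1  [load 60/135]
  20 → bin 1  [load 80/135]
  20 → bin 1  [load 100/135]
  105 → bin 2 (new)  [load 105/135]
  80 → bin 3 (new)  [load 80/135]
  20 → bin 2  [load 125/135]
  105 → bin 4 (new)  [load 105/135]
  20 → bin 4  [load 125/135]
  45 → bin 3  [load 125/135]
  20 → bin 1  [load 120/135]
4 bins opened.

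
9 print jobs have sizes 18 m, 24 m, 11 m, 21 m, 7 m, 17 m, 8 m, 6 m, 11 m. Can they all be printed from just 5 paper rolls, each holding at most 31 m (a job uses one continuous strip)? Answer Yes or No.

Yes

A valid assignment using 5 paper rolls:
  roll 1: 24 + 7 = 31
  roll 2: 21 + 8 = 29
  roll 3: 18 + 11 = 29
  roll 4: 17 + 11 = 28
  roll 5: 6 = 6
Every load is within 31 m, so 5 paper rolls suffice.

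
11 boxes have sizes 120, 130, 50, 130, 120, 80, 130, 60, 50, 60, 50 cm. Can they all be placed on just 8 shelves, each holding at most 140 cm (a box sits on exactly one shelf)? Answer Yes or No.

A valid assignment using 8 shelves:
  shelf 1: 130 = 130
  shelf 2: 130 = 130
  shelf 3: 130 = 130
  shelf 4: 120 = 120
  shelf 5: 120 = 120
  shelf 6: 80 + 60 = 140
  shelf 7: 60 + 50 = 110
  shelf 8: 50 + 50 = 100
Every load is within 140 cm, so 8 shelves suffice.

Yes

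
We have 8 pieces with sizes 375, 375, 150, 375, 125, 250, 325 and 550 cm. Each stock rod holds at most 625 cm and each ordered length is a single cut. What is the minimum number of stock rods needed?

5

Total = 550 + 375 + 375 + 375 + 325 + 250 + 150 + 125 = 2525 cm.
Lower bound: ⌈2525/625⌉ = 5 stock rods.
A packing using 5 stock rods:
  stock rod 1: 550 = 550
  stock rod 2: 375 + 250 = 625
  stock rod 3: 375 + 150 = 525
  stock rod 4: 375 + 125 = 500
  stock rod 5: 325 = 325
This matches the lower bound, so 5 is optimal.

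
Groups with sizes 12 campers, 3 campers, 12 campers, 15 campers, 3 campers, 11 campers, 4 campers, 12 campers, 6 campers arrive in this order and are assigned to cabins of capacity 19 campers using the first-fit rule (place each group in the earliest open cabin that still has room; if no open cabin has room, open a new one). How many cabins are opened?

5

  12 → cabin 1 (new)  [load 12/19]
  3 → cabin 1  [load 15/19]
  12 → cabin 2 (new)  [load 12/19]
  15 → cabin 3 (new)  [load 15/19]
  3 → cabin 1  [load 18/19]
  11 → cabin 4 (new)  [load 11/19]
  4 → cabin 2  [load 16/19]
  12 → cabin 5 (new)  [load 12/19]
  6 → cabin 4  [load 17/19]
5 cabins opened.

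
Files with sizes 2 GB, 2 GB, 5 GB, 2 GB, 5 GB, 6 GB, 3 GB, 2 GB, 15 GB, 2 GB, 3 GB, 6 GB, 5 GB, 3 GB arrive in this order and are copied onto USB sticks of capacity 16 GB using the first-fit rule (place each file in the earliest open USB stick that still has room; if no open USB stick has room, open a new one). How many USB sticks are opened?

4

  2 → USB stick 1 (new)  [load 2/16]
  2 → USB stick 1  [load 4/16]
  5 → USB stick 1  [load 9/16]
  2 → USB stick 1  [load 11/16]
  5 → USB stick 1  [load 16/16]
  6 → USB stick 2 (new)  [load 6/16]
  3 → USB stick 2  [load 9/16]
  2 → USB stick 2  [load 11/16]
  15 → USB stick 3 (new)  [load 15/16]
  2 → USB stick 2  [load 13/16]
  3 → USB stick 2  [load 16/16]
  6 → USB stick 4 (new)  [load 6/16]
  5 → USB stick 4  [load 11/16]
  3 → USB stick 4  [load 14/16]
4 USB sticks opened.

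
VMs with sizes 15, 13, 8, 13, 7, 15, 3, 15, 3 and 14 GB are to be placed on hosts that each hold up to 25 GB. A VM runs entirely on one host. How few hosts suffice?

Total = 15 + 15 + 15 + 14 + 13 + 13 + 8 + 7 + 3 + 3 = 106 GB.
Lower bound: ⌈106/25⌉ = 5 hosts.
Also, 6 VMs each exceed 25/2 GB, and no two of those can share a host, so at least 6 hosts are needed.
A packing using 6 hosts:
  host 1: 15 + 8 = 23
  host 2: 15 + 7 + 3 = 25
  host 3: 15 + 3 = 18
  host 4: 14 = 14
  host 5: 13 = 13
  host 6: 13 = 13
This matches the lower bound, so 6 is optimal.

6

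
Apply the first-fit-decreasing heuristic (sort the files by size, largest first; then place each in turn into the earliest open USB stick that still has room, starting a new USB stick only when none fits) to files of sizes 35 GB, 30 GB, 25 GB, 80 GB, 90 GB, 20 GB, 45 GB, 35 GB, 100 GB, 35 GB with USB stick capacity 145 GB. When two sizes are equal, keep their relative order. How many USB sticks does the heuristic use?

4

Sorted descending: 100, 90, 80, 45, 35, 35, 35, 30, 25, 20.
  100 → USB stick 1 (new)  [load 100/145]
  90 → USB stick 2 (new)  [load 90/145]
  80 → USB stick 3 (new)  [load 80/145]
  45 → USB stick 1  [load 145/145]
  35 → USB stick 2  [load 125/145]
  35 → USB stick 3  [load 115/145]
  35 → USB stick 4 (new)  [load 35/145]
  30 → USB stick 3  [load 145/145]
  25 → USB stick 4  [load 60/145]
  20 → USB stick 2  [load 145/145]
4 USB sticks opened.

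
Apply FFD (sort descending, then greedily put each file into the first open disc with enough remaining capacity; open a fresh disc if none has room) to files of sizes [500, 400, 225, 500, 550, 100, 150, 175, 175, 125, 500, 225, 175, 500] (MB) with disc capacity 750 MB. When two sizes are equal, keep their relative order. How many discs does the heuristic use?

7

Sorted descending: 550, 500, 500, 500, 500, 400, 225, 225, 175, 175, 175, 150, 125, 100.
  550 → disc 1 (new)  [load 550/750]
  500 → disc 2 (new)  [load 500/750]
  500 → disc 3 (new)  [load 500/750]
  500 → disc 4 (new)  [load 500/750]
  500 → disc 5 (new)  [load 500/750]
  400 → disc 6 (new)  [load 400/750]
  225 → disc 2  [load 725/750]
  225 → disc 3  [load 725/750]
  175 → disc 1  [load 725/750]
  175 → disc 4  [load 675/750]
  175 → disc 5  [load 675/750]
  150 → disc 6  [load 550/750]
  125 → disc 6  [load 675/750]
  100 → disc 7 (new)  [load 100/750]
7 discs opened.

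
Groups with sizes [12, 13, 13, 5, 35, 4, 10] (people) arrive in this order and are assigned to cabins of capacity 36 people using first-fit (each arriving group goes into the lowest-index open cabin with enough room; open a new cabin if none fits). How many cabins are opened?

3

  12 → cabin 1 (new)  [load 12/36]
  13 → cabin 1  [load 25/36]
  13 → cabin 2 (new)  [load 13/36]
  5 → cabin 1  [load 30/36]
  35 → cabin 3 (new)  [load 35/36]
  4 → cabin 1  [load 34/36]
  10 → cabin 2  [load 23/36]
3 cabins opened.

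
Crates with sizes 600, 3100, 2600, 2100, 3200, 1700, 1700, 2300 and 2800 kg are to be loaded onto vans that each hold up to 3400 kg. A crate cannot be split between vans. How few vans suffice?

Total = 3200 + 3100 + 2800 + 2600 + 2300 + 2100 + 1700 + 1700 + 600 = 20100 kg.
Lower bound: ⌈20100/3400⌉ = 6 vans.
A packing using 7 vans:
  van 1: 3200 = 3200
  van 2: 3100 = 3100
  van 3: 2800 + 600 = 3400
  van 4: 2600 = 2600
  van 5: 2300 = 2300
  van 6: 2100 = 2100
  van 7: 1700 + 1700 = 3400
No arrangement into 6 vans stays within capacity, so 7 is optimal.

7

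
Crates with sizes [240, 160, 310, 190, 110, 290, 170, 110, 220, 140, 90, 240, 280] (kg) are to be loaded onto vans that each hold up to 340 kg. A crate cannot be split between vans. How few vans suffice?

9

Total = 310 + 290 + 280 + 240 + 240 + 220 + 190 + 170 + 160 + 140 + 110 + 110 + 90 = 2550 kg.
Lower bound: ⌈2550/340⌉ = 8 vans.
A packing using 9 vans:
  van 1: 310 = 310
  van 2: 290 = 290
  van 3: 280 = 280
  van 4: 240 + 90 = 330
  van 5: 240 = 240
  van 6: 220 + 110 = 330
  van 7: 190 + 140 = 330
  van 8: 170 + 160 = 330
  van 9: 110 = 110
No arrangement into 8 vans stays within capacity, so 9 is optimal.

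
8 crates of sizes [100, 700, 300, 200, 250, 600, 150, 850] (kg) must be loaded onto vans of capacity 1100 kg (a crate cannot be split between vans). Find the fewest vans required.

Total = 850 + 700 + 600 + 300 + 250 + 200 + 150 + 100 = 3150 kg.
Lower bound: ⌈3150/1100⌉ = 3 vans.
A packing using 3 vans:
  van 1: 850 + 250 = 1100
  van 2: 700 + 300 + 100 = 1100
  van 3: 600 + 200 + 150 = 950
This matches the lower bound, so 3 is optimal.

3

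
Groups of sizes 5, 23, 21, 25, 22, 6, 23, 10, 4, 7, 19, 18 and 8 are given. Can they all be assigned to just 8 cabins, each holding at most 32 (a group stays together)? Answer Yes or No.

Yes

A valid assignment using 7 cabins:
  cabin 1: 25 + 7 = 32
  cabin 2: 23 + 8 = 31
  cabin 3: 23 + 6 = 29
  cabin 4: 22 + 10 = 32
  cabin 5: 21 + 5 + 4 = 30
  cabin 6: 19 = 19
  cabin 7: 18 = 18
That uses only 7 ≤ 8, so 8 cabins are enough.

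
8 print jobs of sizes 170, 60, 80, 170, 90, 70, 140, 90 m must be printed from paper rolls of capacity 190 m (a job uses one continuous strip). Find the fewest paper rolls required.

Total = 170 + 170 + 140 + 90 + 90 + 80 + 70 + 60 = 870 m.
Lower bound: ⌈870/190⌉ = 5 paper rolls.
A packing using 6 paper rolls:
  roll 1: 170 = 170
  roll 2: 170 = 170
  roll 3: 140 = 140
  roll 4: 90 + 90 = 180
  roll 5: 80 + 70 = 150
  roll 6: 60 = 60
No arrangement into 5 paper rolls stays within capacity, so 6 is optimal.

6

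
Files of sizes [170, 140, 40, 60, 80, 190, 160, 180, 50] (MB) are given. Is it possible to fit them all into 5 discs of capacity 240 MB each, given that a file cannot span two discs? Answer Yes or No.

Yes

A valid assignment using 5 discs:
  disc 1: 190 + 50 = 240
  disc 2: 180 + 60 = 240
  disc 3: 170 + 40 = 210
  disc 4: 160 + 80 = 240
  disc 5: 140 = 140
Every load is within 240 MB, so 5 discs suffice.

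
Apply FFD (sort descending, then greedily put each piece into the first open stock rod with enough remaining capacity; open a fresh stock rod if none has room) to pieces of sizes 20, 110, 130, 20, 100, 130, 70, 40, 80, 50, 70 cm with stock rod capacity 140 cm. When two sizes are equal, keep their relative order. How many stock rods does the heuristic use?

Sorted descending: 130, 130, 110, 100, 80, 70, 70, 50, 40, 20, 20.
  130 → stock rod 1 (new)  [load 130/140]
  130 → stock rod 2 (new)  [load 130/140]
  110 → stock rod 3 (new)  [load 110/140]
  100 → stock rod 4 (new)  [load 100/140]
  80 → stock rod 5 (new)  [load 80/140]
  70 → stock rod 6 (new)  [load 70/140]
  70 → stock rod 6  [load 140/140]
  50 → stock rod 5  [load 130/140]
  40 → stock rod 4  [load 140/140]
  20 → stock rod 3  [load 130/140]
  20 → stock rod 7 (new)  [load 20/140]
7 stock rods opened.

7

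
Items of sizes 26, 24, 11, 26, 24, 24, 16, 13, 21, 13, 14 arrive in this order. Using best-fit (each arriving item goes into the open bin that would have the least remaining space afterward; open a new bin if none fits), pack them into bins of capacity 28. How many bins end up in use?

  26 → bin 1 (new)  [load 26/28]
  24 → bin 2 (new)  [load 24/28]
  11 → bin 3 (new)  [load 11/28]
  26 → bin 4 (new)  [load 26/28]
  24 → bin 5 (new)  [load 24/28]
  24 → bin 6 (new)  [load 24/28]
  16 → bin 3  [load 27/28]
  13 → bin 7 (new)  [load 13/28]
  21 → bin 8 (new)  [load 21/28]
  13 → bin 7  [load 26/28]
  14 → bin 9 (new)  [load 14/28]
9 bins opened.

9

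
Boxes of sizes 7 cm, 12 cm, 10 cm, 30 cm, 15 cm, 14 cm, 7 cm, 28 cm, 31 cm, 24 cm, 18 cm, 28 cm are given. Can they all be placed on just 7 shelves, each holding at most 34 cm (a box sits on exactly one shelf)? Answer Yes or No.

No

Total = 224 cm; ⌈224/34⌉ = 7.
The bound of 7 does not rule out 7, but exhaustive search shows no assignment into 7 shelves of capacity 34 cm exists — the minimum is 8.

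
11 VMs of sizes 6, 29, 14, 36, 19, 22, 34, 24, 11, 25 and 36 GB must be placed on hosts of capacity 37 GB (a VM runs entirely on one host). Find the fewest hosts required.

Total = 36 + 36 + 34 + 29 + 25 + 24 + 22 + 19 + 14 + 11 + 6 = 256 GB.
Lower bound: ⌈256/37⌉ = 7 hosts.
Also, 8 VMs each exceed 37/2 GB, and no two of those can share a host, so at least 8 hosts are needed.
A packing using 8 hosts:
  host 1: 36 = 36
  host 2: 36 = 36
  host 3: 34 = 34
  host 4: 29 + 6 = 35
  host 5: 25 + 11 = 36
  host 6: 24 = 24
  host 7: 22 + 14 = 36
  host 8: 19 = 19
This matches the lower bound, so 8 is optimal.

8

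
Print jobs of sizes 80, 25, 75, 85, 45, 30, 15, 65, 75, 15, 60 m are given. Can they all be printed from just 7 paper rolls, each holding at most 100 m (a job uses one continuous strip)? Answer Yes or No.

Yes

A valid assignment using 7 paper rolls:
  roll 1: 85 + 15 = 100
  roll 2: 80 + 15 = 95
  roll 3: 75 + 25 = 100
  roll 4: 75 = 75
  roll 5: 65 + 30 = 95
  roll 6: 60 = 60
  roll 7: 45 = 45
Every load is within 100 m, so 7 paper rolls suffice.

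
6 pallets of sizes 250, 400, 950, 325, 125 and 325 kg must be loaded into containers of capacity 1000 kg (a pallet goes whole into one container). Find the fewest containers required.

3

Total = 950 + 400 + 325 + 325 + 250 + 125 = 2375 kg.
Lower bound: ⌈2375/1000⌉ = 3 containers.
A packing using 3 containers:
  container 1: 950 = 950
  container 2: 400 + 325 + 250 = 975
  container 3: 325 + 125 = 450
This matches the lower bound, so 3 is optimal.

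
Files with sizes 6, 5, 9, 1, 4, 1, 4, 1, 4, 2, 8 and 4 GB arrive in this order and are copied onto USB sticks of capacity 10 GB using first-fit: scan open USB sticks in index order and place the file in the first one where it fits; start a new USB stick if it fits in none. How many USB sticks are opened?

  6 → USB stick 1 (new)  [load 6/10]
  5 → USB stick 2 (new)  [load 5/10]
  9 → USB stick 3 (new)  [load 9/10]
  1 → USB stick 1  [load 7/10]
  4 → USB stick 2  [load 9/10]
  1 → USB stick 1  [load 8/10]
  4 → USB stick 4 (new)  [load 4/10]
  1 → USB stick 1  [load 9/10]
  4 → USB stick 4  [load 8/10]
  2 → USB stick 4  [load 10/10]
  8 → USB stick 5 (new)  [load 8/10]
  4 → USB stick 6 (new)  [load 4/10]
6 USB sticks opened.

6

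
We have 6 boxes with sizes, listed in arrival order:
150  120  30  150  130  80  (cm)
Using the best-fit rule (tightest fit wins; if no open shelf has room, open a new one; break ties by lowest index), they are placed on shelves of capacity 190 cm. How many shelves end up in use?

  150 → shelf 1 (new)  [load 150/190]
  120 → shelf 2 (new)  [load 120/190]
  30 → shelf 1  [load 180/190]
  150 → shelf 3 (new)  [load 150/190]
  130 → shelf 4 (new)  [load 130/190]
  80 → shelf 5 (new)  [load 80/190]
5 shelves opened.

5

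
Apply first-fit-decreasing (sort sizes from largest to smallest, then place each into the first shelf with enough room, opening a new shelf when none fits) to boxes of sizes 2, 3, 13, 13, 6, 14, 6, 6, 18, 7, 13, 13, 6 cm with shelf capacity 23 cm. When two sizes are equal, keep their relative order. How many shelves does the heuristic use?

6

Sorted descending: 18, 14, 13, 13, 13, 13, 7, 6, 6, 6, 6, 3, 2.
  18 → shelf 1 (new)  [load 18/23]
  14 → shelf 2 (new)  [load 14/23]
  13 → shelf 3 (new)  [load 13/23]
  13 → shelf 4 (new)  [load 13/23]
  13 → shelf 5 (new)  [load 13/23]
  13 → shelf 6 (new)  [load 13/23]
  7 → shelf 2  [load 21/23]
  6 → shelf 3  [load 19/23]
  6 → shelf 4  [load 19/23]
  6 → shelf 5  [load 19/23]
  6 → shelf 6  [load 19/23]
  3 → shelf 1  [load 21/23]
  2 → shelf 1  [load 23/23]
6 shelves opened.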